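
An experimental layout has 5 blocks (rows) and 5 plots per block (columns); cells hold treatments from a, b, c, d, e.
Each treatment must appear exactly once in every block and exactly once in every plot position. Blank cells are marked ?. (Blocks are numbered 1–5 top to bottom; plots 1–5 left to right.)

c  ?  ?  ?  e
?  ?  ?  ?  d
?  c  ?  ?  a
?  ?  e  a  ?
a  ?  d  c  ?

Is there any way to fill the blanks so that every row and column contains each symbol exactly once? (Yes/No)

Yes

No block or plot among the givens repeats a symbol, and propagating forced cells runs into no contradiction.
One valid completion exists (for instance, c b a d e / e a c b d / d c b e a / b d e a c / a e d c b).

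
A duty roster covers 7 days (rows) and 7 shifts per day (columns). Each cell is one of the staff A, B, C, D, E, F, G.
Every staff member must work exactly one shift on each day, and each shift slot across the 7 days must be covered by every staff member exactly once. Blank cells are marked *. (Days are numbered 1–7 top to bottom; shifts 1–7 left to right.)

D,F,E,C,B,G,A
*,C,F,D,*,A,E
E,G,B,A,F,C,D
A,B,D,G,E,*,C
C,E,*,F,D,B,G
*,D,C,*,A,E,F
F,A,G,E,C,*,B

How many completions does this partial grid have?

Day 2, shift 1: eliminating its day and shift leaves {B, G}.
Day 2, shift 5: eliminating its day and shift leaves {G}.
Day 4, shift 6: eliminating its day and shift leaves {F}.
Day 5, shift 3: eliminating its day and shift leaves {A}.
Day 6, shift 1: eliminating its day and shift leaves {B, G}.
Day 6, shift 4: eliminating its day and shift leaves {B}.
Day 7, shift 6: eliminating its day and shift leaves {D}.
Only one assignment across all blanks avoids any day or shift repeat, giving 1 completion.

1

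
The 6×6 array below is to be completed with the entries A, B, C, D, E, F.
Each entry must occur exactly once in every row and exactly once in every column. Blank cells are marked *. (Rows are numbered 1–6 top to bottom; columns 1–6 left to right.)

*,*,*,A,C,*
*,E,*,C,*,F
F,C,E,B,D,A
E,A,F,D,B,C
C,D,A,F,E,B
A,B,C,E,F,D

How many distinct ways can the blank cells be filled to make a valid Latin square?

2

Row 1, column 1: eliminating its row and column leaves {B, D}.
Row 1, column 2: eliminating its row and column leaves {F}.
Row 1, column 3: eliminating its row and column leaves {B, D}.
Row 1, column 6: eliminating its row and column leaves {E}.
Row 2, column 1: eliminating its row and column leaves {B, D}.
Row 2, column 3: eliminating its row and column leaves {B, D}.
Row 2, column 5: eliminating its row and column leaves {A}.
Enumerating the assignments across these blanks that avoid any row or column repeat gives 2 completions.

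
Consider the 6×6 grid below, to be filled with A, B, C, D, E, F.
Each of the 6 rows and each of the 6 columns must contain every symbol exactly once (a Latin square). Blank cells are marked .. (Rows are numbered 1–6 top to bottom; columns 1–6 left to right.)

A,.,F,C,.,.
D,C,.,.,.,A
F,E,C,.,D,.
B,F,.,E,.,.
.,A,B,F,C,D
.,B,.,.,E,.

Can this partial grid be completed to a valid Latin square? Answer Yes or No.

No row or column among the givens repeats a symbol, and propagating forced cells runs into no contradiction.
One valid completion exists (for instance, A D F C B E / D C E B F A / F E C A D B / B F D E A C / E A B F C D / C B A D E F).

Yes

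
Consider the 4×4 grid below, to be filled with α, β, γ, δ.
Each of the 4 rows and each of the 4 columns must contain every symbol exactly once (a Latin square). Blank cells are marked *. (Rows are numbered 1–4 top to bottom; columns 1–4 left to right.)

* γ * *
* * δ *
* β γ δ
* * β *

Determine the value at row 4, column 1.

Row 1, column 3: row 1 has {γ} and column 3 has {β, γ, δ}, leaving only α.
Row 1, column 4: row 1 has {α, γ} and column 4 has {δ}, leaving only β.
Row 1, column 1: row 1 has {α, β, γ} and column 1 has {}, leaving only δ.
Row 2, column 2: row 2 has {δ} and column 2 has {β, γ}, leaving only α.
Row 2, column 4: row 2 has {α, δ} and column 4 has {β, δ}, leaving only γ.
Row 2, column 1: row 2 has {α, γ, δ} and column 1 has {δ}, leaving only β.
Row 3, column 1: row 3 has {β, γ, δ} and column 1 has {β, δ}, leaving only α.
Row 4 already has {β} and column 1 already has {α, β, δ}, so row 4, column 1 must be γ.

γ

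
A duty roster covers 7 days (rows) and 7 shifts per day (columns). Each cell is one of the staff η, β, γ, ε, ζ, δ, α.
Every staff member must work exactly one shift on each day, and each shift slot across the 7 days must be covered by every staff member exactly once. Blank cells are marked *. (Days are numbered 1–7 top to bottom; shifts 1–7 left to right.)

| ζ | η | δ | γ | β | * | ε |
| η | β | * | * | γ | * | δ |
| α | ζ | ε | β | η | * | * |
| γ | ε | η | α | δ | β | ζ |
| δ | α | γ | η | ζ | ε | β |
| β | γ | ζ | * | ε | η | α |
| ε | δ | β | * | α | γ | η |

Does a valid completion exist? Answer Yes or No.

Yes

No day or shift among the givens repeats a symbol, and propagating forced cells runs into no contradiction.
One valid completion exists (for instance, ζ η δ γ β α ε / η β α ε γ ζ δ / α ζ ε β η δ γ / γ ε η α δ β ζ / δ α γ η ζ ε β / β γ ζ δ ε η α / ε δ β ζ α γ η).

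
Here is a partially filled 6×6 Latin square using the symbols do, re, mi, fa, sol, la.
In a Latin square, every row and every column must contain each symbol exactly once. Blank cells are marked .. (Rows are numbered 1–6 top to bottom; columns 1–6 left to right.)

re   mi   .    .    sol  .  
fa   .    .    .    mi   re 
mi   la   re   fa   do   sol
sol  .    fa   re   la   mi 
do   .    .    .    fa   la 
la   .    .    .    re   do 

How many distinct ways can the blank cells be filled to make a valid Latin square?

Row 1, column 3: eliminating its row and column leaves {do, la}.
Row 1, column 4: eliminating its row and column leaves {do, la}.
Row 1, column 6: eliminating its row and column leaves {fa}.
Row 2, column 2: eliminating its row and column leaves {do, sol}.
Row 2, column 3: eliminating its row and column leaves {do, sol, la}.
Row 2, column 4: eliminating its row and column leaves {do, sol, la}.
Row 4, column 2: eliminating its row and column leaves {do}.
Row 5, column 2: eliminating its row and column leaves {re, sol}.
Row 5, column 3: eliminating its row and column leaves {mi, sol}.
Row 5, column 4: eliminating its row and column leaves {mi, sol}.
Row 6, column 2: eliminating its row and column leaves {fa, sol}.
Row 6, column 3: eliminating its row and column leaves {mi, sol}.
Row 6, column 4: eliminating its row and column leaves {mi, sol}.
Enumerating the assignments across these blanks that avoid any row or column repeat gives 4 completions.

4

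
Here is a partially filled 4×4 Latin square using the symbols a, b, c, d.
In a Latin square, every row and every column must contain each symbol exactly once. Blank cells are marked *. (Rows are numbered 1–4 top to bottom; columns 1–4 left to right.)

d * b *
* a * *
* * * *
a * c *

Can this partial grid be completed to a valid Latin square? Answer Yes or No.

No row or column among the givens repeats a symbol, and propagating forced cells runs into no contradiction.
One valid completion exists (for instance, d c b a / c a d b / b d a c / a b c d).

Yes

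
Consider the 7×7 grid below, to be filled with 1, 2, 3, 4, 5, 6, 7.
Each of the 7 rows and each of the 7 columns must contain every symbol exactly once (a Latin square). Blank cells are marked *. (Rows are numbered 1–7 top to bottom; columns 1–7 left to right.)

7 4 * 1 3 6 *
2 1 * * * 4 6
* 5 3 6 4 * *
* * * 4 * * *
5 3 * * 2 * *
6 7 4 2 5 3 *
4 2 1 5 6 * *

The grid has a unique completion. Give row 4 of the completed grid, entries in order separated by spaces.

3 6 7 4 1 5 2

Row 4, column 2: row 4 has {4} and column 2 has {1, 2, 3, 4, 5, 7}, leaving only 6.
Row 2, column 5: row 2 has {1, 2, 4, 6} and column 5 has {2, 3, 4, 5, 6}, leaving only 7.
Row 4, column 5: row 4 has {4, 6} and column 5 has {2, 3, 4, 5, 6, 7}, leaving only 1.
Row 4, column 1: row 4 has {1, 4, 6} and column 1 has {2, 4, 5, 6, 7}, leaving only 3.
Row 2, column 3: row 2 has {1, 2, 4, 6, 7} and column 3 has {1, 3, 4}, leaving only 5.
Row 1, column 3: row 1 has {1, 3, 4, 6, 7} and column 3 has {1, 3, 4, 5}, leaving only 2.
Row 4, column 3: row 4 has {1, 3, 4, 6} and column 3 has {1, 2, 3, 4, 5}, leaving only 7.
Row 1, column 7: row 1 has {1, 2, 3, 4, 6, 7} and column 7 has {6}, leaving only 5.
Row 4, column 7: row 4 has {1, 3, 4, 6, 7} and column 7 has {5, 6}, leaving only 2.
Row 4, column 6: row 4 has {1, 2, 3, 4, 6, 7} and column 6 has {3, 4, 6}, leaving only 5.
So row 4 reads: 3 6 7 4 1 5 2.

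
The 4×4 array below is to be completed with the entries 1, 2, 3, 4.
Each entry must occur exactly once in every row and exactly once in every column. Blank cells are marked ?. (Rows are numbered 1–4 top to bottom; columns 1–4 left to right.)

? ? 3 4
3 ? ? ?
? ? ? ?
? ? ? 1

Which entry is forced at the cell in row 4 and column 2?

3

Row 2, column 4: row 2 has {3} and column 4 has {1, 4}, leaving only 2.
Row 3, column 4: row 3 has {} and column 4 has {1, 2, 4}, leaving only 3.
Row 4, column 2 is narrowed to {2, 3, 4}.
If it were 2, then row 3, column 2 would be left with no valid symbol.
If it were 4, then row 3, column 2 would be left with no valid symbol.
So row 4, column 2 must be 3.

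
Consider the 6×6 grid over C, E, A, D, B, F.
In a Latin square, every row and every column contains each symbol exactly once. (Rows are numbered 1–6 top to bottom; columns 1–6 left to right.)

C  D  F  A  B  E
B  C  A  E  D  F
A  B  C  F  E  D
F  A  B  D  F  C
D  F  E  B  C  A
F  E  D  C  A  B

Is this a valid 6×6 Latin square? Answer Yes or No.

Row 4 contains F twice (at columns 1 and 5), so it is not a permutation.

No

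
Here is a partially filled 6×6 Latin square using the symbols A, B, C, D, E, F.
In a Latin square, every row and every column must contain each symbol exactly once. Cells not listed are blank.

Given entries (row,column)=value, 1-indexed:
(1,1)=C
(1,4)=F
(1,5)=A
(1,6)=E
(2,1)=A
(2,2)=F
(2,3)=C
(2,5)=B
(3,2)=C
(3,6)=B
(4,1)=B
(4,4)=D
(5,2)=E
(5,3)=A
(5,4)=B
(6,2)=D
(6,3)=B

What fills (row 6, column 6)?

A

Row 1, column 2: row 1 has {A, C, E, F} and column 2 has {C, D, E, F}, leaving only B.
Row 1, column 3: row 1 has {A, B, C, E, F} and column 3 has {A, B, C}, leaving only D.
Row 2, column 4: row 2 has {A, B, C, F} and column 4 has {B, D, F}, leaving only E.
Row 2, column 6: row 2 has {A, B, C, E, F} and column 6 has {B, E}, leaving only D.
Row 3, column 4: row 3 has {B, C} and column 4 has {B, D, E, F}, leaving only A.
Row 4, column 2: row 4 has {B, D} and column 2 has {B, C, D, E, F}, leaving only A.
Row 6, column 4: row 6 has {B, D} and column 4 has {A, B, D, E, F}, leaving only C.
Row 6, column 6 is narrowed to {A, F}.
If it were F, then row 5, column 6 would be left with no valid symbol.
So row 6, column 6 must be A.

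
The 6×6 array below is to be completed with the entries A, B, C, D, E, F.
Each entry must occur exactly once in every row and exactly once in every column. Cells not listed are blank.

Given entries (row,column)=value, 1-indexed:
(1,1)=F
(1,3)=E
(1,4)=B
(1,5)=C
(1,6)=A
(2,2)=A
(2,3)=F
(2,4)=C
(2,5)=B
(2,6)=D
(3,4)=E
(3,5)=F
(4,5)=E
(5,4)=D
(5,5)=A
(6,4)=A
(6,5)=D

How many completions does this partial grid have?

16

Row 1, column 2: eliminating its row and column leaves {D}.
Row 2, column 1: eliminating its row and column leaves {E}.
Row 3, column 1: eliminating its row and column leaves {A, B, C, D}.
Row 3, column 2: eliminating its row and column leaves {B, C, D}.
Row 3, column 3: eliminating its row and column leaves {A, B, C, D}.
Row 3, column 6: eliminating its row and column leaves {B, C}.
Row 4, column 1: eliminating its row and column leaves {A, B, C, D}.
Row 4, column 2: eliminating its row and column leaves {B, C, D, F}.
Row 4, column 3: eliminating its row and column leaves {A, B, C, D}.
Row 4, column 4: eliminating its row and column leaves {F}.
Row 4, column 6: eliminating its row and column leaves {B, C, F}.
Row 5, column 1: eliminating its row and column leaves {B, C, E}.
Row 5, column 2: eliminating its row and column leaves {B, C, E, F}.
Row 5, column 3: eliminating its row and column leaves {B, C}.
Row 5, column 6: eliminating its row and column leaves {B, C, E, F}.
Row 6, column 1: eliminating its row and column leaves {B, C, E}.
Row 6, column 2: eliminating its row and column leaves {B, C, E, F}.
Row 6, column 3: eliminating its row and column leaves {B, C}.
Row 6, column 6: eliminating its row and column leaves {B, C, E, F}.
Enumerating the assignments across these blanks that avoid any row or column repeat gives 16 completions.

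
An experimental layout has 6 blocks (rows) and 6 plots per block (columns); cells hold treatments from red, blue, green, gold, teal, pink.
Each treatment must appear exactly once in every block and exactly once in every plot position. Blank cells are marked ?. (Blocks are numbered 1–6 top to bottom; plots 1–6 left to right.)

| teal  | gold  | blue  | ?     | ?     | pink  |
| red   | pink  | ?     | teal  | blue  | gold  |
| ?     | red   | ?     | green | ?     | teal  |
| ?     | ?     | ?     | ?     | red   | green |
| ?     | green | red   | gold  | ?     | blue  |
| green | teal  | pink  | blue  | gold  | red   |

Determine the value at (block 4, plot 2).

blue

Block 4 already has {red, green} and plot 2 already has {red, green, gold, teal, pink}, so block 4, plot 2 must be blue.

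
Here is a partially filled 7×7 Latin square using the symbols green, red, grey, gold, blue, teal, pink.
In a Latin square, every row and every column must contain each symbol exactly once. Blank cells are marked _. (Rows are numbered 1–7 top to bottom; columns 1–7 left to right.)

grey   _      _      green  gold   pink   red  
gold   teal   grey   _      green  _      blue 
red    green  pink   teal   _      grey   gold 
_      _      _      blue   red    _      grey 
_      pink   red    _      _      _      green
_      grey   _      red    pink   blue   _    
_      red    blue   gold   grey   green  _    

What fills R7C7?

Row 1, column 2: row 1 has {green, red, grey, gold, pink} and column 2 has {green, red, grey, teal, pink}, leaving only blue.
Row 1, column 3: row 1 has {green, red, grey, gold, blue, pink} and column 3 has {red, grey, blue, pink}, leaving only teal.
Row 2, column 4: row 2 has {green, grey, gold, blue, teal} and column 4 has {green, red, gold, blue, teal}, leaving only pink.
Row 2, column 6: row 2 has {green, grey, gold, blue, teal, pink} and column 6 has {green, grey, blue, pink}, leaving only red.
Row 3, column 5: row 3 has {green, red, grey, gold, teal, pink} and column 5 has {green, red, grey, gold, pink}, leaving only blue.
Row 4, column 2: row 4 has {red, grey, blue} and column 2 has {green, red, grey, blue, teal, pink}, leaving only gold.
Row 4, column 3: row 4 has {red, grey, gold, blue} and column 3 has {red, grey, blue, teal, pink}, leaving only green.
Row 4, column 6: row 4 has {green, red, grey, gold, blue} and column 6 has {green, red, grey, blue, pink}, leaving only teal.
Row 4, column 1: row 4 has {green, red, grey, gold, blue, teal} and column 1 has {red, grey, gold}, leaving only pink.
Row 5, column 4: row 5 has {green, red, pink} and column 4 has {green, red, gold, blue, teal, pink}, leaving only grey.
Row 5, column 5: row 5 has {green, red, grey, pink} and column 5 has {green, red, grey, gold, blue, pink}, leaving only teal.
Row 5, column 1: row 5 has {green, red, grey, teal, pink} and column 1 has {red, grey, gold, pink}, leaving only blue.
Row 5, column 6: row 5 has {green, red, grey, blue, teal, pink} and column 6 has {green, red, grey, blue, teal, pink}, leaving only gold.
Row 6, column 3: row 6 has {red, grey, blue, pink} and column 3 has {green, red, grey, blue, teal, pink}, leaving only gold.
Row 6, column 7: row 6 has {red, grey, gold, blue, pink} and column 7 has {green, red, grey, gold, blue}, leaving only teal.
Row 7 already has {green, red, grey, gold, blue} and column 7 already has {green, red, grey, gold, blue, teal}, so row 7, column 7 must be pink.

pink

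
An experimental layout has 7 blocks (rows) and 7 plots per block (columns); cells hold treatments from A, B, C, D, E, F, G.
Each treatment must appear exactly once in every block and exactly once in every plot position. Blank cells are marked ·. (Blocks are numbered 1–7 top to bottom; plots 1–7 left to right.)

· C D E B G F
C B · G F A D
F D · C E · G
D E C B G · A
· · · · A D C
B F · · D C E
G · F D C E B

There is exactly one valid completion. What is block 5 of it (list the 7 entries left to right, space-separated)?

E G B F A D C

Block 5, plot 1: block 5 has {A, C, D} and plot 1 has {B, C, D, F, G}, leaving only E.
Block 5, plot 2: block 5 has {A, C, D, E} and plot 2 has {B, C, D, E, F}, leaving only G.
Block 5, plot 3: block 5 has {A, C, D, E, G} and plot 3 has {C, D, F}, leaving only B.
Block 5, plot 4: block 5 has {A, B, C, D, E, G} and plot 4 has {B, C, D, E, G}, leaving only F.
So block 5 reads: E G B F A D C.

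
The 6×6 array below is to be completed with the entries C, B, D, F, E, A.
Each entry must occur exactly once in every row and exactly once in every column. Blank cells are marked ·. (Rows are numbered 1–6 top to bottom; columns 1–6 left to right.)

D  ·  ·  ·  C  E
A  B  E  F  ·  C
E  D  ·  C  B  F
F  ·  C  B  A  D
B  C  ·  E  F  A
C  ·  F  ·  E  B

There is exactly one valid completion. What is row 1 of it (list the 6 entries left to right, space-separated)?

Row 1, column 4: row 1 has {C, D, E} and column 4 has {C, B, F, E}, leaving only A.
Row 1, column 2: row 1 has {C, D, E, A} and column 2 has {C, B, D}, leaving only F.
Row 1, column 3: row 1 has {C, D, F, E, A} and column 3 has {C, F, E}, leaving only B.
So row 1 reads: D F B A C E.

D F B A C E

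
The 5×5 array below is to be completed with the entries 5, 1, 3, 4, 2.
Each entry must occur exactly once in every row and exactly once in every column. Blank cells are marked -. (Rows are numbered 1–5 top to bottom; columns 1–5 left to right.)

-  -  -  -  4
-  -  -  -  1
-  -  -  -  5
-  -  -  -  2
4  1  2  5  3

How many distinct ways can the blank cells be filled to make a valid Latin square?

56

Row 1, column 1: eliminating its row and column leaves {5, 1, 3, 2}.
Row 1, column 2: eliminating its row and column leaves {5, 3, 2}.
Row 1, column 3: eliminating its row and column leaves {5, 1, 3}.
Row 1, column 4: eliminating its row and column leaves {1, 3, 2}.
Row 2, column 1: eliminating its row and column leaves {5, 3, 2}.
Row 2, column 2: eliminating its row and column leaves {5, 3, 4, 2}.
Row 2, column 3: eliminating its row and column leaves {5, 3, 4}.
Row 2, column 4: eliminating its row and column leaves {3, 4, 2}.
Row 3, column 1: eliminating its row and column leaves {1, 3, 2}.
Row 3, column 2: eliminating its row and column leaves {3, 4, 2}.
Row 3, column 3: eliminating its row and column leaves {1, 3, 4}.
Row 3, column 4: eliminating its row and column leaves {1, 3, 4, 2}.
Row 4, column 1: eliminating its row and column leaves {5, 1, 3}.
Row 4, column 2: eliminating its row and column leaves {5, 3, 4}.
Row 4, column 3: eliminating its row and column leaves {5, 1, 3, 4}.
Row 4, column 4: eliminating its row and column leaves {1, 3, 4}.
Enumerating the assignments across these blanks that avoid any row or column repeat gives 56 completions.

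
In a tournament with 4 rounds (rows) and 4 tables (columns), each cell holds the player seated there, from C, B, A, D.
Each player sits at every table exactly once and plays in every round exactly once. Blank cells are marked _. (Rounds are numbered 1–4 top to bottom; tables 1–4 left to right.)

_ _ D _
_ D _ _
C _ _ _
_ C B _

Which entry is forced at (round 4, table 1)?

Round 3, table 3: round 3 has {C} and table 3 has {B, D}, leaving only A.
Round 2, table 3: round 2 has {D} and table 3 has {B, A, D}, leaving only C.
Round 3, table 2: round 3 has {C, A} and table 2 has {C, D}, leaving only B.
Round 1, table 2: round 1 has {D} and table 2 has {C, B, D}, leaving only A.
Round 1, table 1: round 1 has {A, D} and table 1 has {C}, leaving only B.
Round 1, table 4: round 1 has {B, A, D} and table 4 has {}, leaving only C.
Round 2, table 1: round 2 has {C, D} and table 1 has {C, B}, leaving only A.
Round 4 already has {C, B} and table 1 already has {C, B, A}, so round 4, table 1 must be D.

D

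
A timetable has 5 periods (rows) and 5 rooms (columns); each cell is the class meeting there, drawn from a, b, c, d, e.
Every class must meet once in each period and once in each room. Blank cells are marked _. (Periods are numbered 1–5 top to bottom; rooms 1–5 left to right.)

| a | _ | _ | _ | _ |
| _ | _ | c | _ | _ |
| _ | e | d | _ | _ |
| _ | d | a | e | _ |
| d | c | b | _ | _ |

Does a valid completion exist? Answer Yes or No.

Yes

No period or room among the givens repeats a symbol, and propagating forced cells runs into no contradiction.
One valid completion exists (for instance, a b e c d / e a c d b / c e d b a / b d a e c / d c b a e).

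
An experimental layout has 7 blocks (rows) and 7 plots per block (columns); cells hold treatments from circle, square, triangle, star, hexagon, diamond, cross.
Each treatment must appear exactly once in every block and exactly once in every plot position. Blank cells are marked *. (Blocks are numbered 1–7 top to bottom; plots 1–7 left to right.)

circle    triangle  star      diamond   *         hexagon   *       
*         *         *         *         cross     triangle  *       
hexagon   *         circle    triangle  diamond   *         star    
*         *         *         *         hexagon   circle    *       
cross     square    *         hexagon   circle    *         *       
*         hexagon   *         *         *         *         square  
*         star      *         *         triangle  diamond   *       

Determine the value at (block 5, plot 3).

Block 1, plot 5: block 1 has {circle, triangle, star, hexagon, diamond} and plot 5 has {circle, triangle, hexagon, diamond, cross}, leaving only square.
Block 1, plot 7: block 1 has {circle, square, triangle, star, hexagon, diamond} and plot 7 has {square, star}, leaving only cross.
Block 3, plot 2: block 3 has {circle, triangle, star, hexagon, diamond} and plot 2 has {square, triangle, star, hexagon}, leaving only cross.
Block 3, plot 6: block 3 has {circle, triangle, star, hexagon, diamond, cross} and plot 6 has {circle, triangle, hexagon, diamond}, leaving only square.
Block 4, plot 2: block 4 has {circle, hexagon} and plot 2 has {square, triangle, star, hexagon, cross}, leaving only diamond.
Block 2, plot 2: block 2 has {triangle, cross} and plot 2 has {square, triangle, star, hexagon, diamond, cross}, leaving only circle.
Block 4, plot 7: block 4 has {circle, hexagon, diamond} and plot 7 has {square, star, cross}, leaving only triangle.
Block 5, plot 6: block 5 has {circle, square, hexagon, cross} and plot 6 has {circle, square, triangle, hexagon, diamond}, leaving only star.
Block 5, plot 7: block 5 has {circle, square, star, hexagon, cross} and plot 7 has {square, triangle, star, cross}, leaving only diamond.
Block 5 already has {circle, square, star, hexagon, diamond, cross} and plot 3 already has {circle, star}, so block 5, plot 3 must be triangle.

triangle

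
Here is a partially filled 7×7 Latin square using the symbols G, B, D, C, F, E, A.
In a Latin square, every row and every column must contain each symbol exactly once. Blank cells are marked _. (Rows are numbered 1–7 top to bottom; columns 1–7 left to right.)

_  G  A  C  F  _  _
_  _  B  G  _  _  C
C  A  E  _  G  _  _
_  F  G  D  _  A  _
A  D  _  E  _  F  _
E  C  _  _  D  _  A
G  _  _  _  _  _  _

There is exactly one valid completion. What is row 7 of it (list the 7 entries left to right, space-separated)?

Row 2, column 2: row 2 has {G, B, C} and column 2 has {G, D, C, F, A}, leaving only E.
Row 7, column 2: row 7 has {G} and column 2 has {G, D, C, F, E, A}, leaving only B.
Row 2, column 5: row 2 has {G, B, C, E} and column 5 has {G, D, F}, leaving only A.
Row 2, column 6: row 2 has {G, B, C, E, A} and column 6 has {F, A}, leaving only D.
Row 2, column 1: row 2 has {G, B, D, C, E, A} and column 1 has {G, C, E, A}, leaving only F.
Row 3, column 6: row 3 has {G, C, E, A} and column 6 has {D, F, A}, leaving only B.
Row 1, column 6: row 1 has {G, C, F, A} and column 6 has {B, D, F, A}, leaving only E.
Row 7, column 6: row 7 has {G, B} and column 6 has {B, D, F, E, A}, leaving only C.
Row 7, column 5: row 7 has {G, B, C} and column 5 has {G, D, F, A}, leaving only E.
Row 3, column 4: row 3 has {G, B, C, E, A} and column 4 has {G, D, C, E}, leaving only F.
Row 7, column 4: row 7 has {G, B, C, E} and column 4 has {G, D, C, F, E}, leaving only A.
Row 3, column 7: row 3 has {G, B, C, F, E, A} and column 7 has {C, A}, leaving only D.
Row 7, column 7: row 7 has {G, B, C, E, A} and column 7 has {D, C, A}, leaving only F.
Row 7, column 3: row 7 has {G, B, C, F, E, A} and column 3 has {G, B, E, A}, leaving only D.
So row 7 reads: G B D A E C F.

G B D A E C F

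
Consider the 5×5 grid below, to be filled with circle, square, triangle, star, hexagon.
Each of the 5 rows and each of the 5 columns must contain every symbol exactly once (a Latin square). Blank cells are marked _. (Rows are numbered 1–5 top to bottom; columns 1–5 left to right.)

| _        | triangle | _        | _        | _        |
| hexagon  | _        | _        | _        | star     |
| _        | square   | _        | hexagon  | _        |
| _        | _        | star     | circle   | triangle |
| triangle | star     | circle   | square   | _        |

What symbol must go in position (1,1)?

Row 1, column 4: row 1 has {triangle} and column 4 has {circle, square, hexagon}, leaving only star.
Row 2, column 2: row 2 has {star, hexagon} and column 2 has {square, triangle, star}, leaving only circle.
Row 2, column 4: row 2 has {circle, star, hexagon} and column 4 has {circle, square, star, hexagon}, leaving only triangle.
Row 2, column 3: row 2 has {circle, triangle, star, hexagon} and column 3 has {circle, star}, leaving only square.
Row 1, column 3: row 1 has {triangle, star} and column 3 has {circle, square, star}, leaving only hexagon.
Row 3, column 3: row 3 has {square, hexagon} and column 3 has {circle, square, star, hexagon}, leaving only triangle.
Row 3, column 5: row 3 has {square, triangle, hexagon} and column 5 has {triangle, star}, leaving only circle.
Row 1, column 5: row 1 has {triangle, star, hexagon} and column 5 has {circle, triangle, star}, leaving only square.
Row 1 already has {square, triangle, star, hexagon} and column 1 already has {triangle, hexagon}, so row 1, column 1 must be circle.

circle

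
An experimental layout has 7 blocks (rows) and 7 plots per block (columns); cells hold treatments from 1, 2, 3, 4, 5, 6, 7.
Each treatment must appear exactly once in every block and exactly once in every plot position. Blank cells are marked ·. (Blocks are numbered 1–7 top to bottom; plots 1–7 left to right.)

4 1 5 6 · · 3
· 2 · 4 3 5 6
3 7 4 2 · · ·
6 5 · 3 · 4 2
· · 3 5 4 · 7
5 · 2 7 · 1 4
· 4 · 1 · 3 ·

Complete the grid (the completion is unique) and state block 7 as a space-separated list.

Block 7, plot 7: block 7 has {1, 3, 4} and plot 7 has {2, 3, 4, 6, 7}, leaving only 5.
Block 3, plot 6: block 3 has {2, 3, 4, 7} and plot 6 has {1, 3, 4, 5}, leaving only 6.
Block 3, plot 7: block 3 has {2, 3, 4, 6, 7} and plot 7 has {2, 3, 4, 5, 6, 7}, leaving only 1.
Block 3, plot 5: block 3 has {1, 2, 3, 4, 6, 7} and plot 5 has {3, 4}, leaving only 5.
Block 5, plot 2: block 5 has {3, 4, 5, 7} and plot 2 has {1, 2, 4, 5, 7}, leaving only 6.
Block 5, plot 6: block 5 has {3, 4, 5, 6, 7} and plot 6 has {1, 3, 4, 5, 6}, leaving only 2.
Block 1, plot 6: block 1 has {1, 3, 4, 5, 6} and plot 6 has {1, 2, 3, 4, 5, 6}, leaving only 7.
Block 1, plot 5: block 1 has {1, 3, 4, 5, 6, 7} and plot 5 has {3, 4, 5}, leaving only 2.
Block 5, plot 1: block 5 has {2, 3, 4, 5, 6, 7} and plot 1 has {3, 4, 5, 6}, leaving only 1.
Block 2, plot 1: block 2 has {2, 3, 4, 5, 6} and plot 1 has {1, 3, 4, 5, 6}, leaving only 7.
Block 7, plot 1: block 7 has {1, 3, 4, 5} and plot 1 has {1, 3, 4, 5, 6, 7}, leaving only 2.
Block 2, plot 3: block 2 has {2, 3, 4, 5, 6, 7} and plot 3 has {2, 3, 4, 5}, leaving only 1.
Block 4, plot 3: block 4 has {2, 3, 4, 5, 6} and plot 3 has {1, 2, 3, 4, 5}, leaving only 7.
Block 7, plot 3: block 7 has {1, 2, 3, 4, 5} and plot 3 has {1, 2, 3, 4, 5, 7}, leaving only 6.
Block 7, plot 5: block 7 has {1, 2, 3, 4, 5, 6} and plot 5 has {2, 3, 4, 5}, leaving only 7.
So block 7 reads: 2 4 6 1 7 3 5.

2 4 6 1 7 3 5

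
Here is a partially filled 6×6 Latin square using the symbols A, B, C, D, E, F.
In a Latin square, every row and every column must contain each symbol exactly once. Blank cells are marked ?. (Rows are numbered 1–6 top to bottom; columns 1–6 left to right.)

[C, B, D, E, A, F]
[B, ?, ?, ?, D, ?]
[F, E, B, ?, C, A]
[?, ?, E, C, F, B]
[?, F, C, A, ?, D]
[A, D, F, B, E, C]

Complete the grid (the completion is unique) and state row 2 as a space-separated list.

B C A F D E

Row 2, column 3: row 2 has {B, D} and column 3 has {B, C, D, E, F}, leaving only A.
Row 2, column 2: row 2 has {A, B, D} and column 2 has {B, D, E, F}, leaving only C.
Row 2, column 4: row 2 has {A, B, C, D} and column 4 has {A, B, C, E}, leaving only F.
Row 2, column 6: row 2 has {A, B, C, D, F} and column 6 has {A, B, C, D, F}, leaving only E.
So row 2 reads: B C A F D E.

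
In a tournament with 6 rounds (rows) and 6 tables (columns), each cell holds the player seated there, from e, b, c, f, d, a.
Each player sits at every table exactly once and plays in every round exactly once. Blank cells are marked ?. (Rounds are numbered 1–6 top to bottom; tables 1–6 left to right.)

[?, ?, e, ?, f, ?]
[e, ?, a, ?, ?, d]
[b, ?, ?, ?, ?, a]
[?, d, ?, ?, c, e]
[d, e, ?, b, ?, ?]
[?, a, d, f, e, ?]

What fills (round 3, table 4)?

e

Round 2, table 4: round 2 has {e, d, a} and table 4 has {b, f}, leaving only c.
Round 2, table 5: round 2 has {e, c, d, a} and table 5 has {e, c, f}, leaving only b.
Round 2, table 2: round 2 has {e, b, c, d, a} and table 2 has {e, d, a}, leaving only f.
Round 3, table 2: round 3 has {b, a} and table 2 has {e, f, d, a}, leaving only c.
Round 1, table 2: round 1 has {e, f} and table 2 has {e, c, f, d, a}, leaving only b.
Round 1, table 6: round 1 has {e, b, f} and table 6 has {e, d, a}, leaving only c.
Round 1, table 1: round 1 has {e, b, c, f} and table 1 has {e, b, d}, leaving only a.
Round 1, table 4: round 1 has {e, b, c, f, a} and table 4 has {b, c, f}, leaving only d.
Round 3 already has {b, c, a} and table 4 already has {b, c, f, d}, so round 3, table 4 must be e.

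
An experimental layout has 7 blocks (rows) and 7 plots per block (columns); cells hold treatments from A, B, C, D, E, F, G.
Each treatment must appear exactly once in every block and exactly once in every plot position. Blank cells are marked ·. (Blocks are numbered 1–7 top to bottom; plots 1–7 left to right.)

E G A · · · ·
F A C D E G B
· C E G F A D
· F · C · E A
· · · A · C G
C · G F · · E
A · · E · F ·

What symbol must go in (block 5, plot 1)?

D

Block 1, plot 4: block 1 has {A, E, G} and plot 4 has {A, C, D, E, F, G}, leaving only B.
Block 1, plot 6: block 1 has {A, B, E, G} and plot 6 has {A, C, E, F, G}, leaving only D.
Block 1, plot 5: block 1 has {A, B, D, E, G} and plot 5 has {E, F}, leaving only C.
Block 1, plot 7: block 1 has {A, B, C, D, E, G} and plot 7 has {A, B, D, E, G}, leaving only F.
Block 3, plot 1: block 3 has {A, C, D, E, F, G} and plot 1 has {A, C, E, F}, leaving only B.
Block 5 already has {A, C, G} and plot 1 already has {A, B, C, E, F}, so block 5, plot 1 must be D.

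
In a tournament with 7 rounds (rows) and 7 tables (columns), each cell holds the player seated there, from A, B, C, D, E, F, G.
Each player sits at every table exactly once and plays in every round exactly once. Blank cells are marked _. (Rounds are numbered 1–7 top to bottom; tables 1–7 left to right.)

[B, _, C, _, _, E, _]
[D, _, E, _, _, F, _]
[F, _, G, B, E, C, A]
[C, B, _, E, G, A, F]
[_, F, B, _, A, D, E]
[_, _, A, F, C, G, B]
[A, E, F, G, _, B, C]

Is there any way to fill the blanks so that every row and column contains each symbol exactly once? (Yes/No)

No

Round 2, table 5: round 2 has {D, E, F} and table 5 has {A, C, E, G}, so it must be B.
Round 2, table 7: round 2 has {B, D, E, F} and table 7 has {A, B, C, E, F}, so it must be G.
Round 1, table 7: round 1 has {B, C, E} and table 7 has {A, B, C, E, F, G}, so it must be D.
Round 1, table 4: round 1 has {B, C, D, E} and table 4 has {B, E, F, G}, so it must be A.
Round 1, table 2: round 1 has {A, B, C, D, E} and table 2 has {B, E, F}, so it must be G.
Round 1, table 5: round 1 has {A, B, C, D, E, G} and table 5 has {A, B, C, E, G}, so it must be F.
Round 2, table 4: round 2 has {B, D, E, F, G} and table 4 has {A, B, E, F, G}, so it must be C.
Now round 5, table 4: round 5 together with table 4 already contain {A, B, C, D, E, F, G} — every symbol — so nothing can go there. The grid has no valid completion.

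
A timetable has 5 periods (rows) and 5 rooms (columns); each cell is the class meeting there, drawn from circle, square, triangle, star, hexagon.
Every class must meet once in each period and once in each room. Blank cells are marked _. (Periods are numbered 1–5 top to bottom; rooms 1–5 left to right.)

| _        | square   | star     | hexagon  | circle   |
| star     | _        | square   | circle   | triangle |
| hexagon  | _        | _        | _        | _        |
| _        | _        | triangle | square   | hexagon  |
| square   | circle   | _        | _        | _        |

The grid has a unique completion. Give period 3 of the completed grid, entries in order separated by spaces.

hexagon triangle circle star square

Period 3, room 3: period 3 has {hexagon} and room 3 has {square, triangle, star}, leaving only circle.
Period 1, room 1: period 1 has {circle, square, star, hexagon} and room 1 has {square, star, hexagon}, leaving only triangle.
Period 2, room 2: period 2 has {circle, square, triangle, star} and room 2 has {circle, square}, leaving only hexagon.
Period 4, room 1: period 4 has {square, triangle, hexagon} and room 1 has {square, triangle, star, hexagon}, leaving only circle.
Period 4, room 2: period 4 has {circle, square, triangle, hexagon} and room 2 has {circle, square, hexagon}, leaving only star.
Period 3, room 2: period 3 has {circle, hexagon} and room 2 has {circle, square, star, hexagon}, leaving only triangle.
Period 3, room 4: period 3 has {circle, triangle, hexagon} and room 4 has {circle, square, hexagon}, leaving only star.
Period 3, room 5: period 3 has {circle, triangle, star, hexagon} and room 5 has {circle, triangle, hexagon}, leaving only square.
So period 3 reads: hexagon triangle circle star square.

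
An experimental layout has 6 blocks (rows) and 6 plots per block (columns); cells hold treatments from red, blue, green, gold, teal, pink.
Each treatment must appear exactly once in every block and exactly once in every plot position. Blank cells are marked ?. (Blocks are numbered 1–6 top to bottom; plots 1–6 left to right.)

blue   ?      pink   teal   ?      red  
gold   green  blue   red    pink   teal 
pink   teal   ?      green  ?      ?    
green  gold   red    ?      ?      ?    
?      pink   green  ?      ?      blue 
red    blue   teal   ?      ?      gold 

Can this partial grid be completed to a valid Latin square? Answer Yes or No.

Block 1, plot 2: block 1 together with plot 2 already contain {red, blue, green, gold, teal, pink} — every symbol — so nothing can go there. The grid has no valid completion.

No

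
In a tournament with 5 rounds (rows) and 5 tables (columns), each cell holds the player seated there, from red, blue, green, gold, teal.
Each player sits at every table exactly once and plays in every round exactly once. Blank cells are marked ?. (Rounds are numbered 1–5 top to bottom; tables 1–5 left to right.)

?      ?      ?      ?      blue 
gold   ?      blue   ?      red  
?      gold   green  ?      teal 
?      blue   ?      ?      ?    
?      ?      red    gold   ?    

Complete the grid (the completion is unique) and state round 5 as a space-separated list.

Round 5, table 5: round 5 has {red, gold} and table 5 has {red, blue, teal}, leaving only green.
Round 5, table 2: round 5 has {red, green, gold} and table 2 has {blue, gold}, leaving only teal.
Round 5, table 1: round 5 has {red, green, gold, teal} and table 1 has {gold}, leaving only blue.
So round 5 reads: blue teal red gold green.

blue teal red gold green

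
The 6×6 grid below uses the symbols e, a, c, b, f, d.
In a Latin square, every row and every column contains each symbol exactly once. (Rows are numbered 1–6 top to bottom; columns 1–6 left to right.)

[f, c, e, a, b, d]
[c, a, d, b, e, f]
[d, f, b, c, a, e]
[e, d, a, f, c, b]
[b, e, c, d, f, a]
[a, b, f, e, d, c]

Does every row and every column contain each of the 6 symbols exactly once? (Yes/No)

Yes

Each row is a permutation of the 6 symbols, and so is each column.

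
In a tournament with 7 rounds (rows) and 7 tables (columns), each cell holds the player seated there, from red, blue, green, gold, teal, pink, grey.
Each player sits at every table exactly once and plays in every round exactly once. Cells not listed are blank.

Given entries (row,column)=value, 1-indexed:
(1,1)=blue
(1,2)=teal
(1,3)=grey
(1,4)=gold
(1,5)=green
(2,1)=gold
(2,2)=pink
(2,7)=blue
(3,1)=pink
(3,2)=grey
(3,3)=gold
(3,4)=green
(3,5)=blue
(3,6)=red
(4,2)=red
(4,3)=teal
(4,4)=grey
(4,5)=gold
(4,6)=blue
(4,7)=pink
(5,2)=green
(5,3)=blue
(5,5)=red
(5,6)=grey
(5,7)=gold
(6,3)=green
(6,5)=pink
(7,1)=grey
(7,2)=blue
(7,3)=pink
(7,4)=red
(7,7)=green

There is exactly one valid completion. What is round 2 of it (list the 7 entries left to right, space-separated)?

gold pink red teal grey green blue

Round 2, table 3: round 2 has {blue, gold, pink} and table 3 has {blue, green, gold, teal, pink, grey}, leaving only red.
Round 2, table 4: round 2 has {red, blue, gold, pink} and table 4 has {red, green, gold, grey}, leaving only teal.
Round 2, table 5: round 2 has {red, blue, gold, teal, pink} and table 5 has {red, blue, green, gold, pink}, leaving only grey.
Round 2, table 6: round 2 has {red, blue, gold, teal, pink, grey} and table 6 has {red, blue, grey}, leaving only green.
So round 2 reads: gold pink red teal grey green blue.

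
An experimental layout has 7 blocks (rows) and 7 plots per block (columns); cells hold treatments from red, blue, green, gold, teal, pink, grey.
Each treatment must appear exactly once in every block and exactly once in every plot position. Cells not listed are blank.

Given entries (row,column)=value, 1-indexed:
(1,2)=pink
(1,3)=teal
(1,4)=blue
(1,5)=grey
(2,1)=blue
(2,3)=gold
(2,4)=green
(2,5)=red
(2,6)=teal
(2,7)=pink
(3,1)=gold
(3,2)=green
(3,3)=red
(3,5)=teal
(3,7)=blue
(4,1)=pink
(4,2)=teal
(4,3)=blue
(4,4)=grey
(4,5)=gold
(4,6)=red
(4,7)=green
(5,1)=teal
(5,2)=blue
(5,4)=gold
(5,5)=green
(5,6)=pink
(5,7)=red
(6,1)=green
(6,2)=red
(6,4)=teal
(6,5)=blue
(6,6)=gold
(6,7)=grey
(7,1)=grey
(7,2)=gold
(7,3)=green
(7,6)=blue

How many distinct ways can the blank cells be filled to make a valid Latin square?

1

Block 1, plot 1: eliminating its block and plot leaves {red}.
Block 1, plot 6: eliminating its block and plot leaves {green}.
Block 1, plot 7: eliminating its block and plot leaves {gold}.
Block 2, plot 2: eliminating its block and plot leaves {grey}.
Block 3, plot 4: eliminating its block and plot leaves {pink}.
Block 3, plot 6: eliminating its block and plot leaves {grey}.
Block 5, plot 3: eliminating its block and plot leaves {grey}.
Block 6, plot 3: eliminating its block and plot leaves {pink}.
Block 7, plot 4: eliminating its block and plot leaves {red, pink}.
Block 7, plot 5: eliminating its block and plot leaves {pink}.
Block 7, plot 7: eliminating its block and plot leaves {teal}.
Only one assignment across all blanks avoids any block or plot repeat, giving 1 completion.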